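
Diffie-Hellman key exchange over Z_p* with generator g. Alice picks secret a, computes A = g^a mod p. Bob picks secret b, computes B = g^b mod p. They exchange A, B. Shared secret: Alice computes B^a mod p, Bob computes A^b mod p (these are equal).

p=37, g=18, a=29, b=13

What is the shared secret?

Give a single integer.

Answer: 2

Derivation:
A = 18^29 mod 37  (bits of 29 = 11101)
  bit 0 = 1: r = r^2 * 18 mod 37 = 1^2 * 18 = 1*18 = 18
  bit 1 = 1: r = r^2 * 18 mod 37 = 18^2 * 18 = 28*18 = 23
  bit 2 = 1: r = r^2 * 18 mod 37 = 23^2 * 18 = 11*18 = 13
  bit 3 = 0: r = r^2 mod 37 = 13^2 = 21
  bit 4 = 1: r = r^2 * 18 mod 37 = 21^2 * 18 = 34*18 = 20
  -> A = 20
B = 18^13 mod 37  (bits of 13 = 1101)
  bit 0 = 1: r = r^2 * 18 mod 37 = 1^2 * 18 = 1*18 = 18
  bit 1 = 1: r = r^2 * 18 mod 37 = 18^2 * 18 = 28*18 = 23
  bit 2 = 0: r = r^2 mod 37 = 23^2 = 11
  bit 3 = 1: r = r^2 * 18 mod 37 = 11^2 * 18 = 10*18 = 32
  -> B = 32
s = B^a = 32^29 mod 37  (bits of 29 = 11101)
  bit 0 = 1: r = r^2 * 32 mod 37 = 1^2 * 32 = 1*32 = 32
  bit 1 = 1: r = r^2 * 32 mod 37 = 32^2 * 32 = 25*32 = 23
  bit 2 = 1: r = r^2 * 32 mod 37 = 23^2 * 32 = 11*32 = 19
  bit 3 = 0: r = r^2 mod 37 = 19^2 = 28
  bit 4 = 1: r = r^2 * 32 mod 37 = 28^2 * 32 = 7*32 = 2
  -> s = B^a = 2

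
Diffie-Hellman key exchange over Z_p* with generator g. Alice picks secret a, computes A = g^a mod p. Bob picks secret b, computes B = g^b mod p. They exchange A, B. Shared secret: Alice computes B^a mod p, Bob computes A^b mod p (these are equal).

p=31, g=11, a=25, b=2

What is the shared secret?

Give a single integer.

A = 11^25 mod 31  (bits of 25 = 11001)
  bit 0 = 1: r = r^2 * 11 mod 31 = 1^2 * 11 = 1*11 = 11
  bit 1 = 1: r = r^2 * 11 mod 31 = 11^2 * 11 = 28*11 = 29
  bit 2 = 0: r = r^2 mod 31 = 29^2 = 4
  bit 3 = 0: r = r^2 mod 31 = 4^2 = 16
  bit 4 = 1: r = r^2 * 11 mod 31 = 16^2 * 11 = 8*11 = 26
  -> A = 26
B = 11^2 mod 31  (bits of 2 = 10)
  bit 0 = 1: r = r^2 * 11 mod 31 = 1^2 * 11 = 1*11 = 11
  bit 1 = 0: r = r^2 mod 31 = 11^2 = 28
  -> B = 28
s = B^a = 28^25 mod 31  (bits of 25 = 11001)
  bit 0 = 1: r = r^2 * 28 mod 31 = 1^2 * 28 = 1*28 = 28
  bit 1 = 1: r = r^2 * 28 mod 31 = 28^2 * 28 = 9*28 = 4
  bit 2 = 0: r = r^2 mod 31 = 4^2 = 16
  bit 3 = 0: r = r^2 mod 31 = 16^2 = 8
  bit 4 = 1: r = r^2 * 28 mod 31 = 8^2 * 28 = 2*28 = 25
  -> s = B^a = 25

Answer: 25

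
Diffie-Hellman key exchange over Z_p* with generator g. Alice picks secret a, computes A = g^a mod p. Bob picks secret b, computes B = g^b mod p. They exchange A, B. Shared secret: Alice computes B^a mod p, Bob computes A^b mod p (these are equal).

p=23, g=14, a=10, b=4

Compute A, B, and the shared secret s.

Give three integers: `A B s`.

A = 14^10 mod 23  (bits of 10 = 1010)
  bit 0 = 1: r = r^2 * 14 mod 23 = 1^2 * 14 = 1*14 = 14
  bit 1 = 0: r = r^2 mod 23 = 14^2 = 12
  bit 2 = 1: r = r^2 * 14 mod 23 = 12^2 * 14 = 6*14 = 15
  bit 3 = 0: r = r^2 mod 23 = 15^2 = 18
  -> A = 18
B = 14^4 mod 23  (bits of 4 = 100)
  bit 0 = 1: r = r^2 * 14 mod 23 = 1^2 * 14 = 1*14 = 14
  bit 1 = 0: r = r^2 mod 23 = 14^2 = 12
  bit 2 = 0: r = r^2 mod 23 = 12^2 = 6
  -> B = 6
s = B^a = 6^10 mod 23  (bits of 10 = 1010)
  bit 0 = 1: r = r^2 * 6 mod 23 = 1^2 * 6 = 1*6 = 6
  bit 1 = 0: r = r^2 mod 23 = 6^2 = 13
  bit 2 = 1: r = r^2 * 6 mod 23 = 13^2 * 6 = 8*6 = 2
  bit 3 = 0: r = r^2 mod 23 = 2^2 = 4
  -> s = B^a = 4

Answer: 18 6 4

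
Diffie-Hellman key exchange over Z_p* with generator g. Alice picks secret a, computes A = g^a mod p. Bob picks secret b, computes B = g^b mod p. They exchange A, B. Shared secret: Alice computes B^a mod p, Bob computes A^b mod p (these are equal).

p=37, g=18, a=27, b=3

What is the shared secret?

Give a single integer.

Answer: 31

Derivation:
A = 18^27 mod 37  (bits of 27 = 11011)
  bit 0 = 1: r = r^2 * 18 mod 37 = 1^2 * 18 = 1*18 = 18
  bit 1 = 1: r = r^2 * 18 mod 37 = 18^2 * 18 = 28*18 = 23
  bit 2 = 0: r = r^2 mod 37 = 23^2 = 11
  bit 3 = 1: r = r^2 * 18 mod 37 = 11^2 * 18 = 10*18 = 32
  bit 4 = 1: r = r^2 * 18 mod 37 = 32^2 * 18 = 25*18 = 6
  -> A = 6
B = 18^3 mod 37  (bits of 3 = 11)
  bit 0 = 1: r = r^2 * 18 mod 37 = 1^2 * 18 = 1*18 = 18
  bit 1 = 1: r = r^2 * 18 mod 37 = 18^2 * 18 = 28*18 = 23
  -> B = 23
s = B^a = 23^27 mod 37  (bits of 27 = 11011)
  bit 0 = 1: r = r^2 * 23 mod 37 = 1^2 * 23 = 1*23 = 23
  bit 1 = 1: r = r^2 * 23 mod 37 = 23^2 * 23 = 11*23 = 31
  bit 2 = 0: r = r^2 mod 37 = 31^2 = 36
  bit 3 = 1: r = r^2 * 23 mod 37 = 36^2 * 23 = 1*23 = 23
  bit 4 = 1: r = r^2 * 23 mod 37 = 23^2 * 23 = 11*23 = 31
  -> s = B^a = 31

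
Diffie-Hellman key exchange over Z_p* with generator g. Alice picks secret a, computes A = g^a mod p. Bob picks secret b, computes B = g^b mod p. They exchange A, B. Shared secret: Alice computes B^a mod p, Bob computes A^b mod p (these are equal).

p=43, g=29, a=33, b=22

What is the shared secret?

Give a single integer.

A = 29^33 mod 43  (bits of 33 = 100001)
  bit 0 = 1: r = r^2 * 29 mod 43 = 1^2 * 29 = 1*29 = 29
  bit 1 = 0: r = r^2 mod 43 = 29^2 = 24
  bit 2 = 0: r = r^2 mod 43 = 24^2 = 17
  bit 3 = 0: r = r^2 mod 43 = 17^2 = 31
  bit 4 = 0: r = r^2 mod 43 = 31^2 = 15
  bit 5 = 1: r = r^2 * 29 mod 43 = 15^2 * 29 = 10*29 = 32
  -> A = 32
B = 29^22 mod 43  (bits of 22 = 10110)
  bit 0 = 1: r = r^2 * 29 mod 43 = 1^2 * 29 = 1*29 = 29
  bit 1 = 0: r = r^2 mod 43 = 29^2 = 24
  bit 2 = 1: r = r^2 * 29 mod 43 = 24^2 * 29 = 17*29 = 20
  bit 3 = 1: r = r^2 * 29 mod 43 = 20^2 * 29 = 13*29 = 33
  bit 4 = 0: r = r^2 mod 43 = 33^2 = 14
  -> B = 14
s = B^a = 14^33 mod 43  (bits of 33 = 100001)
  bit 0 = 1: r = r^2 * 14 mod 43 = 1^2 * 14 = 1*14 = 14
  bit 1 = 0: r = r^2 mod 43 = 14^2 = 24
  bit 2 = 0: r = r^2 mod 43 = 24^2 = 17
  bit 3 = 0: r = r^2 mod 43 = 17^2 = 31
  bit 4 = 0: r = r^2 mod 43 = 31^2 = 15
  bit 5 = 1: r = r^2 * 14 mod 43 = 15^2 * 14 = 10*14 = 11
  -> s = B^a = 11

Answer: 11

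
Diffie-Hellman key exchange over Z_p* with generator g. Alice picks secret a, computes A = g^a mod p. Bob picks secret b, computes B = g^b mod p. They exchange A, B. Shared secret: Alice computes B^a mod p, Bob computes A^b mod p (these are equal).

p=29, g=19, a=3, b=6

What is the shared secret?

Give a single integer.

A = 19^3 mod 29  (bits of 3 = 11)
  bit 0 = 1: r = r^2 * 19 mod 29 = 1^2 * 19 = 1*19 = 19
  bit 1 = 1: r = r^2 * 19 mod 29 = 19^2 * 19 = 13*19 = 15
  -> A = 15
B = 19^6 mod 29  (bits of 6 = 110)
  bit 0 = 1: r = r^2 * 19 mod 29 = 1^2 * 19 = 1*19 = 19
  bit 1 = 1: r = r^2 * 19 mod 29 = 19^2 * 19 = 13*19 = 15
  bit 2 = 0: r = r^2 mod 29 = 15^2 = 22
  -> B = 22
s = B^a = 22^3 mod 29  (bits of 3 = 11)
  bit 0 = 1: r = r^2 * 22 mod 29 = 1^2 * 22 = 1*22 = 22
  bit 1 = 1: r = r^2 * 22 mod 29 = 22^2 * 22 = 20*22 = 5
  -> s = B^a = 5

Answer: 5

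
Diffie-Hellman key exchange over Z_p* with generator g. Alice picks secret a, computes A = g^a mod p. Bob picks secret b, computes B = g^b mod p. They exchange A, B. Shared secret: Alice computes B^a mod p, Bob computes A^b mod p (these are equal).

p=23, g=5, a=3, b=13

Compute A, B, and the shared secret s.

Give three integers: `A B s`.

A = 5^3 mod 23  (bits of 3 = 11)
  bit 0 = 1: r = r^2 * 5 mod 23 = 1^2 * 5 = 1*5 = 5
  bit 1 = 1: r = r^2 * 5 mod 23 = 5^2 * 5 = 2*5 = 10
  -> A = 10
B = 5^13 mod 23  (bits of 13 = 1101)
  bit 0 = 1: r = r^2 * 5 mod 23 = 1^2 * 5 = 1*5 = 5
  bit 1 = 1: r = r^2 * 5 mod 23 = 5^2 * 5 = 2*5 = 10
  bit 2 = 0: r = r^2 mod 23 = 10^2 = 8
  bit 3 = 1: r = r^2 * 5 mod 23 = 8^2 * 5 = 18*5 = 21
  -> B = 21
s = B^a = 21^3 mod 23  (bits of 3 = 11)
  bit 0 = 1: r = r^2 * 21 mod 23 = 1^2 * 21 = 1*21 = 21
  bit 1 = 1: r = r^2 * 21 mod 23 = 21^2 * 21 = 4*21 = 15
  -> s = B^a = 15

Answer: 10 21 15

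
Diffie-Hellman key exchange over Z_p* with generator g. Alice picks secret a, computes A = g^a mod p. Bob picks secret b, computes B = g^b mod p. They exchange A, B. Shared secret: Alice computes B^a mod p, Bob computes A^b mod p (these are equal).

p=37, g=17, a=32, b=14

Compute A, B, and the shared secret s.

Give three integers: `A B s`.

Answer: 34 3 16

Derivation:
A = 17^32 mod 37  (bits of 32 = 100000)
  bit 0 = 1: r = r^2 * 17 mod 37 = 1^2 * 17 = 1*17 = 17
  bit 1 = 0: r = r^2 mod 37 = 17^2 = 30
  bit 2 = 0: r = r^2 mod 37 = 30^2 = 12
  bit 3 = 0: r = r^2 mod 37 = 12^2 = 33
  bit 4 = 0: r = r^2 mod 37 = 33^2 = 16
  bit 5 = 0: r = r^2 mod 37 = 16^2 = 34
  -> A = 34
B = 17^14 mod 37  (bits of 14 = 1110)
  bit 0 = 1: r = r^2 * 17 mod 37 = 1^2 * 17 = 1*17 = 17
  bit 1 = 1: r = r^2 * 17 mod 37 = 17^2 * 17 = 30*17 = 29
  bit 2 = 1: r = r^2 * 17 mod 37 = 29^2 * 17 = 27*17 = 15
  bit 3 = 0: r = r^2 mod 37 = 15^2 = 3
  -> B = 3
s = B^a = 3^32 mod 37  (bits of 32 = 100000)
  bit 0 = 1: r = r^2 * 3 mod 37 = 1^2 * 3 = 1*3 = 3
  bit 1 = 0: r = r^2 mod 37 = 3^2 = 9
  bit 2 = 0: r = r^2 mod 37 = 9^2 = 7
  bit 3 = 0: r = r^2 mod 37 = 7^2 = 12
  bit 4 = 0: r = r^2 mod 37 = 12^2 = 33
  bit 5 = 0: r = r^2 mod 37 = 33^2 = 16
  -> s = B^a = 16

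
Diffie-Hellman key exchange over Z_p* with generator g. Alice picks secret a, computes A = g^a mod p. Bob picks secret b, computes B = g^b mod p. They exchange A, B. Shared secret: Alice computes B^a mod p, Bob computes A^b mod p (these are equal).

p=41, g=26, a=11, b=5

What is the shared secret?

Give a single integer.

A = 26^11 mod 41  (bits of 11 = 1011)
  bit 0 = 1: r = r^2 * 26 mod 41 = 1^2 * 26 = 1*26 = 26
  bit 1 = 0: r = r^2 mod 41 = 26^2 = 20
  bit 2 = 1: r = r^2 * 26 mod 41 = 20^2 * 26 = 31*26 = 27
  bit 3 = 1: r = r^2 * 26 mod 41 = 27^2 * 26 = 32*26 = 12
  -> A = 12
B = 26^5 mod 41  (bits of 5 = 101)
  bit 0 = 1: r = r^2 * 26 mod 41 = 1^2 * 26 = 1*26 = 26
  bit 1 = 0: r = r^2 mod 41 = 26^2 = 20
  bit 2 = 1: r = r^2 * 26 mod 41 = 20^2 * 26 = 31*26 = 27
  -> B = 27
s = B^a = 27^11 mod 41  (bits of 11 = 1011)
  bit 0 = 1: r = r^2 * 27 mod 41 = 1^2 * 27 = 1*27 = 27
  bit 1 = 0: r = r^2 mod 41 = 27^2 = 32
  bit 2 = 1: r = r^2 * 27 mod 41 = 32^2 * 27 = 40*27 = 14
  bit 3 = 1: r = r^2 * 27 mod 41 = 14^2 * 27 = 32*27 = 3
  -> s = B^a = 3

Answer: 3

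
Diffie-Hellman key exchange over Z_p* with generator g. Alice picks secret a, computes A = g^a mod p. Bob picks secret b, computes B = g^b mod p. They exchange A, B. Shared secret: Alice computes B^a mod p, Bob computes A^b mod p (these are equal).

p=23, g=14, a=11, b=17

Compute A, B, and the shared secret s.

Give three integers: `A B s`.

A = 14^11 mod 23  (bits of 11 = 1011)
  bit 0 = 1: r = r^2 * 14 mod 23 = 1^2 * 14 = 1*14 = 14
  bit 1 = 0: r = r^2 mod 23 = 14^2 = 12
  bit 2 = 1: r = r^2 * 14 mod 23 = 12^2 * 14 = 6*14 = 15
  bit 3 = 1: r = r^2 * 14 mod 23 = 15^2 * 14 = 18*14 = 22
  -> A = 22
B = 14^17 mod 23  (bits of 17 = 10001)
  bit 0 = 1: r = r^2 * 14 mod 23 = 1^2 * 14 = 1*14 = 14
  bit 1 = 0: r = r^2 mod 23 = 14^2 = 12
  bit 2 = 0: r = r^2 mod 23 = 12^2 = 6
  bit 3 = 0: r = r^2 mod 23 = 6^2 = 13
  bit 4 = 1: r = r^2 * 14 mod 23 = 13^2 * 14 = 8*14 = 20
  -> B = 20
s = B^a = 20^11 mod 23  (bits of 11 = 1011)
  bit 0 = 1: r = r^2 * 20 mod 23 = 1^2 * 20 = 1*20 = 20
  bit 1 = 0: r = r^2 mod 23 = 20^2 = 9
  bit 2 = 1: r = r^2 * 20 mod 23 = 9^2 * 20 = 12*20 = 10
  bit 3 = 1: r = r^2 * 20 mod 23 = 10^2 * 20 = 8*20 = 22
  -> s = B^a = 22

Answer: 22 20 22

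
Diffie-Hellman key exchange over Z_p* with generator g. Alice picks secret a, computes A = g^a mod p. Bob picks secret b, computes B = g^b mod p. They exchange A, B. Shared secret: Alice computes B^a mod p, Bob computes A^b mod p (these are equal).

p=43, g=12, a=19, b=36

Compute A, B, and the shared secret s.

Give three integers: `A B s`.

A = 12^19 mod 43  (bits of 19 = 10011)
  bit 0 = 1: r = r^2 * 12 mod 43 = 1^2 * 12 = 1*12 = 12
  bit 1 = 0: r = r^2 mod 43 = 12^2 = 15
  bit 2 = 0: r = r^2 mod 43 = 15^2 = 10
  bit 3 = 1: r = r^2 * 12 mod 43 = 10^2 * 12 = 14*12 = 39
  bit 4 = 1: r = r^2 * 12 mod 43 = 39^2 * 12 = 16*12 = 20
  -> A = 20
B = 12^36 mod 43  (bits of 36 = 100100)
  bit 0 = 1: r = r^2 * 12 mod 43 = 1^2 * 12 = 1*12 = 12
  bit 1 = 0: r = r^2 mod 43 = 12^2 = 15
  bit 2 = 0: r = r^2 mod 43 = 15^2 = 10
  bit 3 = 1: r = r^2 * 12 mod 43 = 10^2 * 12 = 14*12 = 39
  bit 4 = 0: r = r^2 mod 43 = 39^2 = 16
  bit 5 = 0: r = r^2 mod 43 = 16^2 = 41
  -> B = 41
s = B^a = 41^19 mod 43  (bits of 19 = 10011)
  bit 0 = 1: r = r^2 * 41 mod 43 = 1^2 * 41 = 1*41 = 41
  bit 1 = 0: r = r^2 mod 43 = 41^2 = 4
  bit 2 = 0: r = r^2 mod 43 = 4^2 = 16
  bit 3 = 1: r = r^2 * 41 mod 43 = 16^2 * 41 = 41*41 = 4
  bit 4 = 1: r = r^2 * 41 mod 43 = 4^2 * 41 = 16*41 = 11
  -> s = B^a = 11

Answer: 20 41 11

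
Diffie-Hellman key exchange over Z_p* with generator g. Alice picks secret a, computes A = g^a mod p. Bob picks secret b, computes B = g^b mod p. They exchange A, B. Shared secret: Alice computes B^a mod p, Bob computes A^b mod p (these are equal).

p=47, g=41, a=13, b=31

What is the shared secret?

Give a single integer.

Answer: 10

Derivation:
A = 41^13 mod 47  (bits of 13 = 1101)
  bit 0 = 1: r = r^2 * 41 mod 47 = 1^2 * 41 = 1*41 = 41
  bit 1 = 1: r = r^2 * 41 mod 47 = 41^2 * 41 = 36*41 = 19
  bit 2 = 0: r = r^2 mod 47 = 19^2 = 32
  bit 3 = 1: r = r^2 * 41 mod 47 = 32^2 * 41 = 37*41 = 13
  -> A = 13
B = 41^31 mod 47  (bits of 31 = 11111)
  bit 0 = 1: r = r^2 * 41 mod 47 = 1^2 * 41 = 1*41 = 41
  bit 1 = 1: r = r^2 * 41 mod 47 = 41^2 * 41 = 36*41 = 19
  bit 2 = 1: r = r^2 * 41 mod 47 = 19^2 * 41 = 32*41 = 43
  bit 3 = 1: r = r^2 * 41 mod 47 = 43^2 * 41 = 16*41 = 45
  bit 4 = 1: r = r^2 * 41 mod 47 = 45^2 * 41 = 4*41 = 23
  -> B = 23
s = B^a = 23^13 mod 47  (bits of 13 = 1101)
  bit 0 = 1: r = r^2 * 23 mod 47 = 1^2 * 23 = 1*23 = 23
  bit 1 = 1: r = r^2 * 23 mod 47 = 23^2 * 23 = 12*23 = 41
  bit 2 = 0: r = r^2 mod 47 = 41^2 = 36
  bit 3 = 1: r = r^2 * 23 mod 47 = 36^2 * 23 = 27*23 = 10
  -> s = B^a = 10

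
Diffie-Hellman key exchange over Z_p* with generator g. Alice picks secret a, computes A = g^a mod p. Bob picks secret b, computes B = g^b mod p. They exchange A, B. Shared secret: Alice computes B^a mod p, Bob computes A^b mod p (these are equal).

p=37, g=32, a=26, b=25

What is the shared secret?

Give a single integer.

A = 32^26 mod 37  (bits of 26 = 11010)
  bit 0 = 1: r = r^2 * 32 mod 37 = 1^2 * 32 = 1*32 = 32
  bit 1 = 1: r = r^2 * 32 mod 37 = 32^2 * 32 = 25*32 = 23
  bit 2 = 0: r = r^2 mod 37 = 23^2 = 11
  bit 3 = 1: r = r^2 * 32 mod 37 = 11^2 * 32 = 10*32 = 24
  bit 4 = 0: r = r^2 mod 37 = 24^2 = 21
  -> A = 21
B = 32^25 mod 37  (bits of 25 = 11001)
  bit 0 = 1: r = r^2 * 32 mod 37 = 1^2 * 32 = 1*32 = 32
  bit 1 = 1: r = r^2 * 32 mod 37 = 32^2 * 32 = 25*32 = 23
  bit 2 = 0: r = r^2 mod 37 = 23^2 = 11
  bit 3 = 0: r = r^2 mod 37 = 11^2 = 10
  bit 4 = 1: r = r^2 * 32 mod 37 = 10^2 * 32 = 26*32 = 18
  -> B = 18
s = B^a = 18^26 mod 37  (bits of 26 = 11010)
  bit 0 = 1: r = r^2 * 18 mod 37 = 1^2 * 18 = 1*18 = 18
  bit 1 = 1: r = r^2 * 18 mod 37 = 18^2 * 18 = 28*18 = 23
  bit 2 = 0: r = r^2 mod 37 = 23^2 = 11
  bit 3 = 1: r = r^2 * 18 mod 37 = 11^2 * 18 = 10*18 = 32
  bit 4 = 0: r = r^2 mod 37 = 32^2 = 25
  -> s = B^a = 25

Answer: 25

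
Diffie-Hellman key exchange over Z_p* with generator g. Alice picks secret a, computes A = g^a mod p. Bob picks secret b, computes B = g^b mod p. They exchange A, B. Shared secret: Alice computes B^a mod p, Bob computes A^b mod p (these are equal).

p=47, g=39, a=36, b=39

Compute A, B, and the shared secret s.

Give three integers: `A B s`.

A = 39^36 mod 47  (bits of 36 = 100100)
  bit 0 = 1: r = r^2 * 39 mod 47 = 1^2 * 39 = 1*39 = 39
  bit 1 = 0: r = r^2 mod 47 = 39^2 = 17
  bit 2 = 0: r = r^2 mod 47 = 17^2 = 7
  bit 3 = 1: r = r^2 * 39 mod 47 = 7^2 * 39 = 2*39 = 31
  bit 4 = 0: r = r^2 mod 47 = 31^2 = 21
  bit 5 = 0: r = r^2 mod 47 = 21^2 = 18
  -> A = 18
B = 39^39 mod 47  (bits of 39 = 100111)
  bit 0 = 1: r = r^2 * 39 mod 47 = 1^2 * 39 = 1*39 = 39
  bit 1 = 0: r = r^2 mod 47 = 39^2 = 17
  bit 2 = 0: r = r^2 mod 47 = 17^2 = 7
  bit 3 = 1: r = r^2 * 39 mod 47 = 7^2 * 39 = 2*39 = 31
  bit 4 = 1: r = r^2 * 39 mod 47 = 31^2 * 39 = 21*39 = 20
  bit 5 = 1: r = r^2 * 39 mod 47 = 20^2 * 39 = 24*39 = 43
  -> B = 43
s = B^a = 43^36 mod 47  (bits of 36 = 100100)
  bit 0 = 1: r = r^2 * 43 mod 47 = 1^2 * 43 = 1*43 = 43
  bit 1 = 0: r = r^2 mod 47 = 43^2 = 16
  bit 2 = 0: r = r^2 mod 47 = 16^2 = 21
  bit 3 = 1: r = r^2 * 43 mod 47 = 21^2 * 43 = 18*43 = 22
  bit 4 = 0: r = r^2 mod 47 = 22^2 = 14
  bit 5 = 0: r = r^2 mod 47 = 14^2 = 8
  -> s = B^a = 8

Answer: 18 43 8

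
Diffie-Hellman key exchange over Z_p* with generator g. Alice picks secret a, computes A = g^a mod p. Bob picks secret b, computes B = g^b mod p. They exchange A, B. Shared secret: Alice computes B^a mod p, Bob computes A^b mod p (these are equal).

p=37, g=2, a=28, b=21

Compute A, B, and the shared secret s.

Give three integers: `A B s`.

Answer: 12 29 26

Derivation:
A = 2^28 mod 37  (bits of 28 = 11100)
  bit 0 = 1: r = r^2 * 2 mod 37 = 1^2 * 2 = 1*2 = 2
  bit 1 = 1: r = r^2 * 2 mod 37 = 2^2 * 2 = 4*2 = 8
  bit 2 = 1: r = r^2 * 2 mod 37 = 8^2 * 2 = 27*2 = 17
  bit 3 = 0: r = r^2 mod 37 = 17^2 = 30
  bit 4 = 0: r = r^2 mod 37 = 30^2 = 12
  -> A = 12
B = 2^21 mod 37  (bits of 21 = 10101)
  bit 0 = 1: r = r^2 * 2 mod 37 = 1^2 * 2 = 1*2 = 2
  bit 1 = 0: r = r^2 mod 37 = 2^2 = 4
  bit 2 = 1: r = r^2 * 2 mod 37 = 4^2 * 2 = 16*2 = 32
  bit 3 = 0: r = r^2 mod 37 = 32^2 = 25
  bit 4 = 1: r = r^2 * 2 mod 37 = 25^2 * 2 = 33*2 = 29
  -> B = 29
s = B^a = 29^28 mod 37  (bits of 28 = 11100)
  bit 0 = 1: r = r^2 * 29 mod 37 = 1^2 * 29 = 1*29 = 29
  bit 1 = 1: r = r^2 * 29 mod 37 = 29^2 * 29 = 27*29 = 6
  bit 2 = 1: r = r^2 * 29 mod 37 = 6^2 * 29 = 36*29 = 8
  bit 3 = 0: r = r^2 mod 37 = 8^2 = 27
  bit 4 = 0: r = r^2 mod 37 = 27^2 = 26
  -> s = B^a = 26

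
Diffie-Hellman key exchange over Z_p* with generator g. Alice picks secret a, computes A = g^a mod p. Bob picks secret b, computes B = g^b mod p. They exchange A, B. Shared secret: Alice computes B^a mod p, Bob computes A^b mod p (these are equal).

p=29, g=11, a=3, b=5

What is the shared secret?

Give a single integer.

Answer: 18

Derivation:
A = 11^3 mod 29  (bits of 3 = 11)
  bit 0 = 1: r = r^2 * 11 mod 29 = 1^2 * 11 = 1*11 = 11
  bit 1 = 1: r = r^2 * 11 mod 29 = 11^2 * 11 = 5*11 = 26
  -> A = 26
B = 11^5 mod 29  (bits of 5 = 101)
  bit 0 = 1: r = r^2 * 11 mod 29 = 1^2 * 11 = 1*11 = 11
  bit 1 = 0: r = r^2 mod 29 = 11^2 = 5
  bit 2 = 1: r = r^2 * 11 mod 29 = 5^2 * 11 = 25*11 = 14
  -> B = 14
s = B^a = 14^3 mod 29  (bits of 3 = 11)
  bit 0 = 1: r = r^2 * 14 mod 29 = 1^2 * 14 = 1*14 = 14
  bit 1 = 1: r = r^2 * 14 mod 29 = 14^2 * 14 = 22*14 = 18
  -> s = B^a = 18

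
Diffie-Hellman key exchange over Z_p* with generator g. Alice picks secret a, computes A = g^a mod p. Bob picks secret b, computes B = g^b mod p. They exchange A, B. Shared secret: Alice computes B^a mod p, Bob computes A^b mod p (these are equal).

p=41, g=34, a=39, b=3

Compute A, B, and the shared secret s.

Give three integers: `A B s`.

Answer: 35 26 30

Derivation:
A = 34^39 mod 41  (bits of 39 = 100111)
  bit 0 = 1: r = r^2 * 34 mod 41 = 1^2 * 34 = 1*34 = 34
  bit 1 = 0: r = r^2 mod 41 = 34^2 = 8
  bit 2 = 0: r = r^2 mod 41 = 8^2 = 23
  bit 3 = 1: r = r^2 * 34 mod 41 = 23^2 * 34 = 37*34 = 28
  bit 4 = 1: r = r^2 * 34 mod 41 = 28^2 * 34 = 5*34 = 6
  bit 5 = 1: r = r^2 * 34 mod 41 = 6^2 * 34 = 36*34 = 35
  -> A = 35
B = 34^3 mod 41  (bits of 3 = 11)
  bit 0 = 1: r = r^2 * 34 mod 41 = 1^2 * 34 = 1*34 = 34
  bit 1 = 1: r = r^2 * 34 mod 41 = 34^2 * 34 = 8*34 = 26
  -> B = 26
s = B^a = 26^39 mod 41  (bits of 39 = 100111)
  bit 0 = 1: r = r^2 * 26 mod 41 = 1^2 * 26 = 1*26 = 26
  bit 1 = 0: r = r^2 mod 41 = 26^2 = 20
  bit 2 = 0: r = r^2 mod 41 = 20^2 = 31
  bit 3 = 1: r = r^2 * 26 mod 41 = 31^2 * 26 = 18*26 = 17
  bit 4 = 1: r = r^2 * 26 mod 41 = 17^2 * 26 = 2*26 = 11
  bit 5 = 1: r = r^2 * 26 mod 41 = 11^2 * 26 = 39*26 = 30
  -> s = B^a = 30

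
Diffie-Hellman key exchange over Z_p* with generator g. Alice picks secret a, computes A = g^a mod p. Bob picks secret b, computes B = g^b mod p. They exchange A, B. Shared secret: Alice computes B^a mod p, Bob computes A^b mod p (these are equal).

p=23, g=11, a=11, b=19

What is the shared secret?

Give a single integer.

Answer: 22

Derivation:
A = 11^11 mod 23  (bits of 11 = 1011)
  bit 0 = 1: r = r^2 * 11 mod 23 = 1^2 * 11 = 1*11 = 11
  bit 1 = 0: r = r^2 mod 23 = 11^2 = 6
  bit 2 = 1: r = r^2 * 11 mod 23 = 6^2 * 11 = 13*11 = 5
  bit 3 = 1: r = r^2 * 11 mod 23 = 5^2 * 11 = 2*11 = 22
  -> A = 22
B = 11^19 mod 23  (bits of 19 = 10011)
  bit 0 = 1: r = r^2 * 11 mod 23 = 1^2 * 11 = 1*11 = 11
  bit 1 = 0: r = r^2 mod 23 = 11^2 = 6
  bit 2 = 0: r = r^2 mod 23 = 6^2 = 13
  bit 3 = 1: r = r^2 * 11 mod 23 = 13^2 * 11 = 8*11 = 19
  bit 4 = 1: r = r^2 * 11 mod 23 = 19^2 * 11 = 16*11 = 15
  -> B = 15
s = B^a = 15^11 mod 23  (bits of 11 = 1011)
  bit 0 = 1: r = r^2 * 15 mod 23 = 1^2 * 15 = 1*15 = 15
  bit 1 = 0: r = r^2 mod 23 = 15^2 = 18
  bit 2 = 1: r = r^2 * 15 mod 23 = 18^2 * 15 = 2*15 = 7
  bit 3 = 1: r = r^2 * 15 mod 23 = 7^2 * 15 = 3*15 = 22
  -> s = B^a = 22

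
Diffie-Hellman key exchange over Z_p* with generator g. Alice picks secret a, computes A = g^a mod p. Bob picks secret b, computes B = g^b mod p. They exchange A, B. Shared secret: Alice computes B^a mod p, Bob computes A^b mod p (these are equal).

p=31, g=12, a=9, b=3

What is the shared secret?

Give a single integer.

Answer: 27

Derivation:
A = 12^9 mod 31  (bits of 9 = 1001)
  bit 0 = 1: r = r^2 * 12 mod 31 = 1^2 * 12 = 1*12 = 12
  bit 1 = 0: r = r^2 mod 31 = 12^2 = 20
  bit 2 = 0: r = r^2 mod 31 = 20^2 = 28
  bit 3 = 1: r = r^2 * 12 mod 31 = 28^2 * 12 = 9*12 = 15
  -> A = 15
B = 12^3 mod 31  (bits of 3 = 11)
  bit 0 = 1: r = r^2 * 12 mod 31 = 1^2 * 12 = 1*12 = 12
  bit 1 = 1: r = r^2 * 12 mod 31 = 12^2 * 12 = 20*12 = 23
  -> B = 23
s = B^a = 23^9 mod 31  (bits of 9 = 1001)
  bit 0 = 1: r = r^2 * 23 mod 31 = 1^2 * 23 = 1*23 = 23
  bit 1 = 0: r = r^2 mod 31 = 23^2 = 2
  bit 2 = 0: r = r^2 mod 31 = 2^2 = 4
  bit 3 = 1: r = r^2 * 23 mod 31 = 4^2 * 23 = 16*23 = 27
  -> s = B^a = 27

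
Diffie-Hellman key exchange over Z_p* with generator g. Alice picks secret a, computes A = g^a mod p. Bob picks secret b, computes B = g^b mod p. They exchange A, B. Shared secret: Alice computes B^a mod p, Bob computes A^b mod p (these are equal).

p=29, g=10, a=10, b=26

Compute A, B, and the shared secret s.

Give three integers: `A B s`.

A = 10^10 mod 29  (bits of 10 = 1010)
  bit 0 = 1: r = r^2 * 10 mod 29 = 1^2 * 10 = 1*10 = 10
  bit 1 = 0: r = r^2 mod 29 = 10^2 = 13
  bit 2 = 1: r = r^2 * 10 mod 29 = 13^2 * 10 = 24*10 = 8
  bit 3 = 0: r = r^2 mod 29 = 8^2 = 6
  -> A = 6
B = 10^26 mod 29  (bits of 26 = 11010)
  bit 0 = 1: r = r^2 * 10 mod 29 = 1^2 * 10 = 1*10 = 10
  bit 1 = 1: r = r^2 * 10 mod 29 = 10^2 * 10 = 13*10 = 14
  bit 2 = 0: r = r^2 mod 29 = 14^2 = 22
  bit 3 = 1: r = r^2 * 10 mod 29 = 22^2 * 10 = 20*10 = 26
  bit 4 = 0: r = r^2 mod 29 = 26^2 = 9
  -> B = 9
s = B^a = 9^10 mod 29  (bits of 10 = 1010)
  bit 0 = 1: r = r^2 * 9 mod 29 = 1^2 * 9 = 1*9 = 9
  bit 1 = 0: r = r^2 mod 29 = 9^2 = 23
  bit 2 = 1: r = r^2 * 9 mod 29 = 23^2 * 9 = 7*9 = 5
  bit 3 = 0: r = r^2 mod 29 = 5^2 = 25
  -> s = B^a = 25

Answer: 6 9 25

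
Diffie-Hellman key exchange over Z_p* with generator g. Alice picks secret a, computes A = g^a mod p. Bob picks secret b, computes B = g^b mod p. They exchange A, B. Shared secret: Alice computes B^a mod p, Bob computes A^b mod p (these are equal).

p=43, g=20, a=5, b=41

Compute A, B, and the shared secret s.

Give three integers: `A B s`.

A = 20^5 mod 43  (bits of 5 = 101)
  bit 0 = 1: r = r^2 * 20 mod 43 = 1^2 * 20 = 1*20 = 20
  bit 1 = 0: r = r^2 mod 43 = 20^2 = 13
  bit 2 = 1: r = r^2 * 20 mod 43 = 13^2 * 20 = 40*20 = 26
  -> A = 26
B = 20^41 mod 43  (bits of 41 = 101001)
  bit 0 = 1: r = r^2 * 20 mod 43 = 1^2 * 20 = 1*20 = 20
  bit 1 = 0: r = r^2 mod 43 = 20^2 = 13
  bit 2 = 1: r = r^2 * 20 mod 43 = 13^2 * 20 = 40*20 = 26
  bit 3 = 0: r = r^2 mod 43 = 26^2 = 31
  bit 4 = 0: r = r^2 mod 43 = 31^2 = 15
  bit 5 = 1: r = r^2 * 20 mod 43 = 15^2 * 20 = 10*20 = 28
  -> B = 28
s = B^a = 28^5 mod 43  (bits of 5 = 101)
  bit 0 = 1: r = r^2 * 28 mod 43 = 1^2 * 28 = 1*28 = 28
  bit 1 = 0: r = r^2 mod 43 = 28^2 = 10
  bit 2 = 1: r = r^2 * 28 mod 43 = 10^2 * 28 = 14*28 = 5
  -> s = B^a = 5

Answer: 26 28 5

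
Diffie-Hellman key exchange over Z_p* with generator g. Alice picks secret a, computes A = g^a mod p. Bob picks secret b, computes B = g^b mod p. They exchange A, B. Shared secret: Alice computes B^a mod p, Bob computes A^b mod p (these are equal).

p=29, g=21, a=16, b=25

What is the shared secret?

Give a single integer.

A = 21^16 mod 29  (bits of 16 = 10000)
  bit 0 = 1: r = r^2 * 21 mod 29 = 1^2 * 21 = 1*21 = 21
  bit 1 = 0: r = r^2 mod 29 = 21^2 = 6
  bit 2 = 0: r = r^2 mod 29 = 6^2 = 7
  bit 3 = 0: r = r^2 mod 29 = 7^2 = 20
  bit 4 = 0: r = r^2 mod 29 = 20^2 = 23
  -> A = 23
B = 21^25 mod 29  (bits of 25 = 11001)
  bit 0 = 1: r = r^2 * 21 mod 29 = 1^2 * 21 = 1*21 = 21
  bit 1 = 1: r = r^2 * 21 mod 29 = 21^2 * 21 = 6*21 = 10
  bit 2 = 0: r = r^2 mod 29 = 10^2 = 13
  bit 3 = 0: r = r^2 mod 29 = 13^2 = 24
  bit 4 = 1: r = r^2 * 21 mod 29 = 24^2 * 21 = 25*21 = 3
  -> B = 3
s = B^a = 3^16 mod 29  (bits of 16 = 10000)
  bit 0 = 1: r = r^2 * 3 mod 29 = 1^2 * 3 = 1*3 = 3
  bit 1 = 0: r = r^2 mod 29 = 3^2 = 9
  bit 2 = 0: r = r^2 mod 29 = 9^2 = 23
  bit 3 = 0: r = r^2 mod 29 = 23^2 = 7
  bit 4 = 0: r = r^2 mod 29 = 7^2 = 20
  -> s = B^a = 20

Answer: 20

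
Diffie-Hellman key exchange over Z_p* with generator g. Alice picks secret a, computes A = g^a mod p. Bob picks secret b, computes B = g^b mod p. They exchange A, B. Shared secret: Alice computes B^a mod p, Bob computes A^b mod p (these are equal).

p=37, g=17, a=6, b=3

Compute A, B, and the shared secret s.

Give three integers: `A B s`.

A = 17^6 mod 37  (bits of 6 = 110)
  bit 0 = 1: r = r^2 * 17 mod 37 = 1^2 * 17 = 1*17 = 17
  bit 1 = 1: r = r^2 * 17 mod 37 = 17^2 * 17 = 30*17 = 29
  bit 2 = 0: r = r^2 mod 37 = 29^2 = 27
  -> A = 27
B = 17^3 mod 37  (bits of 3 = 11)
  bit 0 = 1: r = r^2 * 17 mod 37 = 1^2 * 17 = 1*17 = 17
  bit 1 = 1: r = r^2 * 17 mod 37 = 17^2 * 17 = 30*17 = 29
  -> B = 29
s = B^a = 29^6 mod 37  (bits of 6 = 110)
  bit 0 = 1: r = r^2 * 29 mod 37 = 1^2 * 29 = 1*29 = 29
  bit 1 = 1: r = r^2 * 29 mod 37 = 29^2 * 29 = 27*29 = 6
  bit 2 = 0: r = r^2 mod 37 = 6^2 = 36
  -> s = B^a = 36

Answer: 27 29 36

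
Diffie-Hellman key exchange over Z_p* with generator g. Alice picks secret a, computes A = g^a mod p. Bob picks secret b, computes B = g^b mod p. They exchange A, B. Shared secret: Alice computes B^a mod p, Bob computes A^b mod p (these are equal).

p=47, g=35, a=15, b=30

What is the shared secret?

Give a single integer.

A = 35^15 mod 47  (bits of 15 = 1111)
  bit 0 = 1: r = r^2 * 35 mod 47 = 1^2 * 35 = 1*35 = 35
  bit 1 = 1: r = r^2 * 35 mod 47 = 35^2 * 35 = 3*35 = 11
  bit 2 = 1: r = r^2 * 35 mod 47 = 11^2 * 35 = 27*35 = 5
  bit 3 = 1: r = r^2 * 35 mod 47 = 5^2 * 35 = 25*35 = 29
  -> A = 29
B = 35^30 mod 47  (bits of 30 = 11110)
  bit 0 = 1: r = r^2 * 35 mod 47 = 1^2 * 35 = 1*35 = 35
  bit 1 = 1: r = r^2 * 35 mod 47 = 35^2 * 35 = 3*35 = 11
  bit 2 = 1: r = r^2 * 35 mod 47 = 11^2 * 35 = 27*35 = 5
  bit 3 = 1: r = r^2 * 35 mod 47 = 5^2 * 35 = 25*35 = 29
  bit 4 = 0: r = r^2 mod 47 = 29^2 = 42
  -> B = 42
s = B^a = 42^15 mod 47  (bits of 15 = 1111)
  bit 0 = 1: r = r^2 * 42 mod 47 = 1^2 * 42 = 1*42 = 42
  bit 1 = 1: r = r^2 * 42 mod 47 = 42^2 * 42 = 25*42 = 16
  bit 2 = 1: r = r^2 * 42 mod 47 = 16^2 * 42 = 21*42 = 36
  bit 3 = 1: r = r^2 * 42 mod 47 = 36^2 * 42 = 27*42 = 6
  -> s = B^a = 6

Answer: 6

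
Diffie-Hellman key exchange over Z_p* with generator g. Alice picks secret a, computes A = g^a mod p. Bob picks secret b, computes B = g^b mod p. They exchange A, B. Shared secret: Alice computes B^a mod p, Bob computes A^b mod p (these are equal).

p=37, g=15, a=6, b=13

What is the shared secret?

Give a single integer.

Answer: 27

Derivation:
A = 15^6 mod 37  (bits of 6 = 110)
  bit 0 = 1: r = r^2 * 15 mod 37 = 1^2 * 15 = 1*15 = 15
  bit 1 = 1: r = r^2 * 15 mod 37 = 15^2 * 15 = 3*15 = 8
  bit 2 = 0: r = r^2 mod 37 = 8^2 = 27
  -> A = 27
B = 15^13 mod 37  (bits of 13 = 1101)
  bit 0 = 1: r = r^2 * 15 mod 37 = 1^2 * 15 = 1*15 = 15
  bit 1 = 1: r = r^2 * 15 mod 37 = 15^2 * 15 = 3*15 = 8
  bit 2 = 0: r = r^2 mod 37 = 8^2 = 27
  bit 3 = 1: r = r^2 * 15 mod 37 = 27^2 * 15 = 26*15 = 20
  -> B = 20
s = B^a = 20^6 mod 37  (bits of 6 = 110)
  bit 0 = 1: r = r^2 * 20 mod 37 = 1^2 * 20 = 1*20 = 20
  bit 1 = 1: r = r^2 * 20 mod 37 = 20^2 * 20 = 30*20 = 8
  bit 2 = 0: r = r^2 mod 37 = 8^2 = 27
  -> s = B^a = 27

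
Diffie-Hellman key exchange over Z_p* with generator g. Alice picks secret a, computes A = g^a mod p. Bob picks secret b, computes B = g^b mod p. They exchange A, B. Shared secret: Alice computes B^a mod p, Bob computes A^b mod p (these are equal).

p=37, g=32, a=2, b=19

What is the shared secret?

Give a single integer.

A = 32^2 mod 37  (bits of 2 = 10)
  bit 0 = 1: r = r^2 * 32 mod 37 = 1^2 * 32 = 1*32 = 32
  bit 1 = 0: r = r^2 mod 37 = 32^2 = 25
  -> A = 25
B = 32^19 mod 37  (bits of 19 = 10011)
  bit 0 = 1: r = r^2 * 32 mod 37 = 1^2 * 32 = 1*32 = 32
  bit 1 = 0: r = r^2 mod 37 = 32^2 = 25
  bit 2 = 0: r = r^2 mod 37 = 25^2 = 33
  bit 3 = 1: r = r^2 * 32 mod 37 = 33^2 * 32 = 16*32 = 31
  bit 4 = 1: r = r^2 * 32 mod 37 = 31^2 * 32 = 36*32 = 5
  -> B = 5
s = B^a = 5^2 mod 37  (bits of 2 = 10)
  bit 0 = 1: r = r^2 * 5 mod 37 = 1^2 * 5 = 1*5 = 5
  bit 1 = 0: r = r^2 mod 37 = 5^2 = 25
  -> s = B^a = 25

Answer: 25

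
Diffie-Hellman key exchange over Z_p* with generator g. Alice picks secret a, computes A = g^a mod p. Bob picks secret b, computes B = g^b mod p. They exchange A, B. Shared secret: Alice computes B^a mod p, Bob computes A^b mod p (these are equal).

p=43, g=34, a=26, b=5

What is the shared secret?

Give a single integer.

A = 34^26 mod 43  (bits of 26 = 11010)
  bit 0 = 1: r = r^2 * 34 mod 43 = 1^2 * 34 = 1*34 = 34
  bit 1 = 1: r = r^2 * 34 mod 43 = 34^2 * 34 = 38*34 = 2
  bit 2 = 0: r = r^2 mod 43 = 2^2 = 4
  bit 3 = 1: r = r^2 * 34 mod 43 = 4^2 * 34 = 16*34 = 28
  bit 4 = 0: r = r^2 mod 43 = 28^2 = 10
  -> A = 10
B = 34^5 mod 43  (bits of 5 = 101)
  bit 0 = 1: r = r^2 * 34 mod 43 = 1^2 * 34 = 1*34 = 34
  bit 1 = 0: r = r^2 mod 43 = 34^2 = 38
  bit 2 = 1: r = r^2 * 34 mod 43 = 38^2 * 34 = 25*34 = 33
  -> B = 33
s = B^a = 33^26 mod 43  (bits of 26 = 11010)
  bit 0 = 1: r = r^2 * 33 mod 43 = 1^2 * 33 = 1*33 = 33
  bit 1 = 1: r = r^2 * 33 mod 43 = 33^2 * 33 = 14*33 = 32
  bit 2 = 0: r = r^2 mod 43 = 32^2 = 35
  bit 3 = 1: r = r^2 * 33 mod 43 = 35^2 * 33 = 21*33 = 5
  bit 4 = 0: r = r^2 mod 43 = 5^2 = 25
  -> s = B^a = 25

Answer: 25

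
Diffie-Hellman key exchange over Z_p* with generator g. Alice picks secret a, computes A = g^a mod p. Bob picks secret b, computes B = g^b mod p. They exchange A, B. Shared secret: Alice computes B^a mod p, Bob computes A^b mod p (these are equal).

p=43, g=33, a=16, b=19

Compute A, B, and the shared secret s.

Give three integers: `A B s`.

Answer: 31 3 23

Derivation:
A = 33^16 mod 43  (bits of 16 = 10000)
  bit 0 = 1: r = r^2 * 33 mod 43 = 1^2 * 33 = 1*33 = 33
  bit 1 = 0: r = r^2 mod 43 = 33^2 = 14
  bit 2 = 0: r = r^2 mod 43 = 14^2 = 24
  bit 3 = 0: r = r^2 mod 43 = 24^2 = 17
  bit 4 = 0: r = r^2 mod 43 = 17^2 = 31
  -> A = 31
B = 33^19 mod 43  (bits of 19 = 10011)
  bit 0 = 1: r = r^2 * 33 mod 43 = 1^2 * 33 = 1*33 = 33
  bit 1 = 0: r = r^2 mod 43 = 33^2 = 14
  bit 2 = 0: r = r^2 mod 43 = 14^2 = 24
  bit 3 = 1: r = r^2 * 33 mod 43 = 24^2 * 33 = 17*33 = 2
  bit 4 = 1: r = r^2 * 33 mod 43 = 2^2 * 33 = 4*33 = 3
  -> B = 3
s = B^a = 3^16 mod 43  (bits of 16 = 10000)
  bit 0 = 1: r = r^2 * 3 mod 43 = 1^2 * 3 = 1*3 = 3
  bit 1 = 0: r = r^2 mod 43 = 3^2 = 9
  bit 2 = 0: r = r^2 mod 43 = 9^2 = 38
  bit 3 = 0: r = r^2 mod 43 = 38^2 = 25
  bit 4 = 0: r = r^2 mod 43 = 25^2 = 23
  -> s = B^a = 23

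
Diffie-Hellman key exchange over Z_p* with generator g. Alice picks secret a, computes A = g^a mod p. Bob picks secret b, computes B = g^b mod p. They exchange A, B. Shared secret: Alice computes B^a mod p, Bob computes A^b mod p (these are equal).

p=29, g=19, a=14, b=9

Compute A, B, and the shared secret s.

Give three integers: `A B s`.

A = 19^14 mod 29  (bits of 14 = 1110)
  bit 0 = 1: r = r^2 * 19 mod 29 = 1^2 * 19 = 1*19 = 19
  bit 1 = 1: r = r^2 * 19 mod 29 = 19^2 * 19 = 13*19 = 15
  bit 2 = 1: r = r^2 * 19 mod 29 = 15^2 * 19 = 22*19 = 12
  bit 3 = 0: r = r^2 mod 29 = 12^2 = 28
  -> A = 28
B = 19^9 mod 29  (bits of 9 = 1001)
  bit 0 = 1: r = r^2 * 19 mod 29 = 1^2 * 19 = 1*19 = 19
  bit 1 = 0: r = r^2 mod 29 = 19^2 = 13
  bit 2 = 0: r = r^2 mod 29 = 13^2 = 24
  bit 3 = 1: r = r^2 * 19 mod 29 = 24^2 * 19 = 25*19 = 11
  -> B = 11
s = B^a = 11^14 mod 29  (bits of 14 = 1110)
  bit 0 = 1: r = r^2 * 11 mod 29 = 1^2 * 11 = 1*11 = 11
  bit 1 = 1: r = r^2 * 11 mod 29 = 11^2 * 11 = 5*11 = 26
  bit 2 = 1: r = r^2 * 11 mod 29 = 26^2 * 11 = 9*11 = 12
  bit 3 = 0: r = r^2 mod 29 = 12^2 = 28
  -> s = B^a = 28

Answer: 28 11 28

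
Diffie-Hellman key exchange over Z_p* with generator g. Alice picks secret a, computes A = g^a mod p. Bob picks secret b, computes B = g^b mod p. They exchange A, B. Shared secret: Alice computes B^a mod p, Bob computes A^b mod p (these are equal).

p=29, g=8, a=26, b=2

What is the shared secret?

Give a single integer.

Answer: 25

Derivation:
A = 8^26 mod 29  (bits of 26 = 11010)
  bit 0 = 1: r = r^2 * 8 mod 29 = 1^2 * 8 = 1*8 = 8
  bit 1 = 1: r = r^2 * 8 mod 29 = 8^2 * 8 = 6*8 = 19
  bit 2 = 0: r = r^2 mod 29 = 19^2 = 13
  bit 3 = 1: r = r^2 * 8 mod 29 = 13^2 * 8 = 24*8 = 18
  bit 4 = 0: r = r^2 mod 29 = 18^2 = 5
  -> A = 5
B = 8^2 mod 29  (bits of 2 = 10)
  bit 0 = 1: r = r^2 * 8 mod 29 = 1^2 * 8 = 1*8 = 8
  bit 1 = 0: r = r^2 mod 29 = 8^2 = 6
  -> B = 6
s = B^a = 6^26 mod 29  (bits of 26 = 11010)
  bit 0 = 1: r = r^2 * 6 mod 29 = 1^2 * 6 = 1*6 = 6
  bit 1 = 1: r = r^2 * 6 mod 29 = 6^2 * 6 = 7*6 = 13
  bit 2 = 0: r = r^2 mod 29 = 13^2 = 24
  bit 3 = 1: r = r^2 * 6 mod 29 = 24^2 * 6 = 25*6 = 5
  bit 4 = 0: r = r^2 mod 29 = 5^2 = 25
  -> s = B^a = 25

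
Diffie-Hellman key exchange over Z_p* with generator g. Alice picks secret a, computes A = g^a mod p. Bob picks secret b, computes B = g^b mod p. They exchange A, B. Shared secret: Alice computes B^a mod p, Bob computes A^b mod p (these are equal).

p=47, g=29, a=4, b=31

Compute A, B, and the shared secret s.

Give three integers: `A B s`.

Answer: 25 33 17

Derivation:
A = 29^4 mod 47  (bits of 4 = 100)
  bit 0 = 1: r = r^2 * 29 mod 47 = 1^2 * 29 = 1*29 = 29
  bit 1 = 0: r = r^2 mod 47 = 29^2 = 42
  bit 2 = 0: r = r^2 mod 47 = 42^2 = 25
  -> A = 25
B = 29^31 mod 47  (bits of 31 = 11111)
  bit 0 = 1: r = r^2 * 29 mod 47 = 1^2 * 29 = 1*29 = 29
  bit 1 = 1: r = r^2 * 29 mod 47 = 29^2 * 29 = 42*29 = 43
  bit 2 = 1: r = r^2 * 29 mod 47 = 43^2 * 29 = 16*29 = 41
  bit 3 = 1: r = r^2 * 29 mod 47 = 41^2 * 29 = 36*29 = 10
  bit 4 = 1: r = r^2 * 29 mod 47 = 10^2 * 29 = 6*29 = 33
  -> B = 33
s = B^a = 33^4 mod 47  (bits of 4 = 100)
  bit 0 = 1: r = r^2 * 33 mod 47 = 1^2 * 33 = 1*33 = 33
  bit 1 = 0: r = r^2 mod 47 = 33^2 = 8
  bit 2 = 0: r = r^2 mod 47 = 8^2 = 17
  -> s = B^a = 17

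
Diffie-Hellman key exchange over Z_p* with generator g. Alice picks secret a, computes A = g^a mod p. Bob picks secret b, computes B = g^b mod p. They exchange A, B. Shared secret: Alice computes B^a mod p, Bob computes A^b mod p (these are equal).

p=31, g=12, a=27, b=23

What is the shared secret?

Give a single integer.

A = 12^27 mod 31  (bits of 27 = 11011)
  bit 0 = 1: r = r^2 * 12 mod 31 = 1^2 * 12 = 1*12 = 12
  bit 1 = 1: r = r^2 * 12 mod 31 = 12^2 * 12 = 20*12 = 23
  bit 2 = 0: r = r^2 mod 31 = 23^2 = 2
  bit 3 = 1: r = r^2 * 12 mod 31 = 2^2 * 12 = 4*12 = 17
  bit 4 = 1: r = r^2 * 12 mod 31 = 17^2 * 12 = 10*12 = 27
  -> A = 27
B = 12^23 mod 31  (bits of 23 = 10111)
  bit 0 = 1: r = r^2 * 12 mod 31 = 1^2 * 12 = 1*12 = 12
  bit 1 = 0: r = r^2 mod 31 = 12^2 = 20
  bit 2 = 1: r = r^2 * 12 mod 31 = 20^2 * 12 = 28*12 = 26
  bit 3 = 1: r = r^2 * 12 mod 31 = 26^2 * 12 = 25*12 = 21
  bit 4 = 1: r = r^2 * 12 mod 31 = 21^2 * 12 = 7*12 = 22
  -> B = 22
s = B^a = 22^27 mod 31  (bits of 27 = 11011)
  bit 0 = 1: r = r^2 * 22 mod 31 = 1^2 * 22 = 1*22 = 22
  bit 1 = 1: r = r^2 * 22 mod 31 = 22^2 * 22 = 19*22 = 15
  bit 2 = 0: r = r^2 mod 31 = 15^2 = 8
  bit 3 = 1: r = r^2 * 22 mod 31 = 8^2 * 22 = 2*22 = 13
  bit 4 = 1: r = r^2 * 22 mod 31 = 13^2 * 22 = 14*22 = 29
  -> s = B^a = 29

Answer: 29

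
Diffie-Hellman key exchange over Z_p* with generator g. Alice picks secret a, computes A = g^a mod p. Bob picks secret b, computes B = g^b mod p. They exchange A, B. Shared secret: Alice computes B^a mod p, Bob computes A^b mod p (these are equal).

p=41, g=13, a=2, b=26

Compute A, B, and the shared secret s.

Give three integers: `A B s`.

A = 13^2 mod 41  (bits of 2 = 10)
  bit 0 = 1: r = r^2 * 13 mod 41 = 1^2 * 13 = 1*13 = 13
  bit 1 = 0: r = r^2 mod 41 = 13^2 = 5
  -> A = 5
B = 13^26 mod 41  (bits of 26 = 11010)
  bit 0 = 1: r = r^2 * 13 mod 41 = 1^2 * 13 = 1*13 = 13
  bit 1 = 1: r = r^2 * 13 mod 41 = 13^2 * 13 = 5*13 = 24
  bit 2 = 0: r = r^2 mod 41 = 24^2 = 2
  bit 3 = 1: r = r^2 * 13 mod 41 = 2^2 * 13 = 4*13 = 11
  bit 4 = 0: r = r^2 mod 41 = 11^2 = 39
  -> B = 39
s = B^a = 39^2 mod 41  (bits of 2 = 10)
  bit 0 = 1: r = r^2 * 39 mod 41 = 1^2 * 39 = 1*39 = 39
  bit 1 = 0: r = r^2 mod 41 = 39^2 = 4
  -> s = B^a = 4

Answer: 5 39 4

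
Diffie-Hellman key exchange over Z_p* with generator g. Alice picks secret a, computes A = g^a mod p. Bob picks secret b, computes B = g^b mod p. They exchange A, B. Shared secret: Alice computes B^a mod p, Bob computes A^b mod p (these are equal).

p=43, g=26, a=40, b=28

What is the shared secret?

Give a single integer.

A = 26^40 mod 43  (bits of 40 = 101000)
  bit 0 = 1: r = r^2 * 26 mod 43 = 1^2 * 26 = 1*26 = 26
  bit 1 = 0: r = r^2 mod 43 = 26^2 = 31
  bit 2 = 1: r = r^2 * 26 mod 43 = 31^2 * 26 = 15*26 = 3
  bit 3 = 0: r = r^2 mod 43 = 3^2 = 9
  bit 4 = 0: r = r^2 mod 43 = 9^2 = 38
  bit 5 = 0: r = r^2 mod 43 = 38^2 = 25
  -> A = 25
B = 26^28 mod 43  (bits of 28 = 11100)
  bit 0 = 1: r = r^2 * 26 mod 43 = 1^2 * 26 = 1*26 = 26
  bit 1 = 1: r = r^2 * 26 mod 43 = 26^2 * 26 = 31*26 = 32
  bit 2 = 1: r = r^2 * 26 mod 43 = 32^2 * 26 = 35*26 = 7
  bit 3 = 0: r = r^2 mod 43 = 7^2 = 6
  bit 4 = 0: r = r^2 mod 43 = 6^2 = 36
  -> B = 36
s = B^a = 36^40 mod 43  (bits of 40 = 101000)
  bit 0 = 1: r = r^2 * 36 mod 43 = 1^2 * 36 = 1*36 = 36
  bit 1 = 0: r = r^2 mod 43 = 36^2 = 6
  bit 2 = 1: r = r^2 * 36 mod 43 = 6^2 * 36 = 36*36 = 6
  bit 3 = 0: r = r^2 mod 43 = 6^2 = 36
  bit 4 = 0: r = r^2 mod 43 = 36^2 = 6
  bit 5 = 0: r = r^2 mod 43 = 6^2 = 36
  -> s = B^a = 36

Answer: 36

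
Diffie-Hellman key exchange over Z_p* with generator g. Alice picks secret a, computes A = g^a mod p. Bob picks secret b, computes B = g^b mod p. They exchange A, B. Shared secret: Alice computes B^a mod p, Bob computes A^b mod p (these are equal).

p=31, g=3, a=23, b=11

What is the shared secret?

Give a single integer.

A = 3^23 mod 31  (bits of 23 = 10111)
  bit 0 = 1: r = r^2 * 3 mod 31 = 1^2 * 3 = 1*3 = 3
  bit 1 = 0: r = r^2 mod 31 = 3^2 = 9
  bit 2 = 1: r = r^2 * 3 mod 31 = 9^2 * 3 = 19*3 = 26
  bit 3 = 1: r = r^2 * 3 mod 31 = 26^2 * 3 = 25*3 = 13
  bit 4 = 1: r = r^2 * 3 mod 31 = 13^2 * 3 = 14*3 = 11
  -> A = 11
B = 3^11 mod 31  (bits of 11 = 1011)
  bit 0 = 1: r = r^2 * 3 mod 31 = 1^2 * 3 = 1*3 = 3
  bit 1 = 0: r = r^2 mod 31 = 3^2 = 9
  bit 2 = 1: r = r^2 * 3 mod 31 = 9^2 * 3 = 19*3 = 26
  bit 3 = 1: r = r^2 * 3 mod 31 = 26^2 * 3 = 25*3 = 13
  -> B = 13
s = B^a = 13^23 mod 31  (bits of 23 = 10111)
  bit 0 = 1: r = r^2 * 13 mod 31 = 1^2 * 13 = 1*13 = 13
  bit 1 = 0: r = r^2 mod 31 = 13^2 = 14
  bit 2 = 1: r = r^2 * 13 mod 31 = 14^2 * 13 = 10*13 = 6
  bit 3 = 1: r = r^2 * 13 mod 31 = 6^2 * 13 = 5*13 = 3
  bit 4 = 1: r = r^2 * 13 mod 31 = 3^2 * 13 = 9*13 = 24
  -> s = B^a = 24

Answer: 24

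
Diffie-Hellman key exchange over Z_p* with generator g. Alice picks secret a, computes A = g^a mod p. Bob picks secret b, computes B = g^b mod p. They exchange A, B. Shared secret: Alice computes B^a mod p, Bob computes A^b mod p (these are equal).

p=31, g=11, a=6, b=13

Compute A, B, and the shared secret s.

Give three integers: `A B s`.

A = 11^6 mod 31  (bits of 6 = 110)
  bit 0 = 1: r = r^2 * 11 mod 31 = 1^2 * 11 = 1*11 = 11
  bit 1 = 1: r = r^2 * 11 mod 31 = 11^2 * 11 = 28*11 = 29
  bit 2 = 0: r = r^2 mod 31 = 29^2 = 4
  -> A = 4
B = 11^13 mod 31  (bits of 13 = 1101)
  bit 0 = 1: r = r^2 * 11 mod 31 = 1^2 * 11 = 1*11 = 11
  bit 1 = 1: r = r^2 * 11 mod 31 = 11^2 * 11 = 28*11 = 29
  bit 2 = 0: r = r^2 mod 31 = 29^2 = 4
  bit 3 = 1: r = r^2 * 11 mod 31 = 4^2 * 11 = 16*11 = 21
  -> B = 21
s = B^a = 21^6 mod 31  (bits of 6 = 110)
  bit 0 = 1: r = r^2 * 21 mod 31 = 1^2 * 21 = 1*21 = 21
  bit 1 = 1: r = r^2 * 21 mod 31 = 21^2 * 21 = 7*21 = 23
  bit 2 = 0: r = r^2 mod 31 = 23^2 = 2
  -> s = B^a = 2

Answer: 4 21 2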